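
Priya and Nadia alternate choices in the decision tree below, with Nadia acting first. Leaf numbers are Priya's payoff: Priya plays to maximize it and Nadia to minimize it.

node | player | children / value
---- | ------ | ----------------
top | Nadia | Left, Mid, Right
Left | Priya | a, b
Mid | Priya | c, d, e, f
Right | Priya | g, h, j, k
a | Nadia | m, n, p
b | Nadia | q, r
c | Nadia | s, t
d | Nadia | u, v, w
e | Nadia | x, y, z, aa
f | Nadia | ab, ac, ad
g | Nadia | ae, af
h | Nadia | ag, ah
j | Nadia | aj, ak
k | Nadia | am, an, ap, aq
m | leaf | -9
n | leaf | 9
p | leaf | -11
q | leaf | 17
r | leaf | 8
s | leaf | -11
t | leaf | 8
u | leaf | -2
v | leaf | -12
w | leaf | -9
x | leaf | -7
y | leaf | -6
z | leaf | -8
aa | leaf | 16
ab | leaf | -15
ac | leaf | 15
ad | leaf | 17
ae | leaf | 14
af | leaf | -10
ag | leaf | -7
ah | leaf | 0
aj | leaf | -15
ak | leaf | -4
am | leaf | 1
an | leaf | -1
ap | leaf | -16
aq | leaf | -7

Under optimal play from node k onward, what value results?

-16

k (Nadia): min(1, -1, -16, -7) = -16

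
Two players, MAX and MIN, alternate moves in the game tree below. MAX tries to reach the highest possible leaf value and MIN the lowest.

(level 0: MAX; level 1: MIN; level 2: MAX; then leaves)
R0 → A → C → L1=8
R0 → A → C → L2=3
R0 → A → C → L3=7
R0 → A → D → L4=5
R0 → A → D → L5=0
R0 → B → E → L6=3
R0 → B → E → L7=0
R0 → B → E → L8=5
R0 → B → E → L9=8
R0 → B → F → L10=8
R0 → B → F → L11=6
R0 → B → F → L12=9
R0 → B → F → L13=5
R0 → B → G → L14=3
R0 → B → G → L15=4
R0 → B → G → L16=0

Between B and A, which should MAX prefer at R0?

A

E (MAX): max(3, 0, 5, 8) = 8
F (MAX): max(8, 6, 9, 5) = 9
G (MAX): max(3, 4, 0) = 4
B (MIN): min(8, 9, 4) = 4
C (MAX): max(8, 3, 7) = 8
D (MAX): max(5, 0) = 5
A (MIN): min(8, 5) = 5
MAX prefers the higher value; B=4, A=5. A is better since 5 > 4.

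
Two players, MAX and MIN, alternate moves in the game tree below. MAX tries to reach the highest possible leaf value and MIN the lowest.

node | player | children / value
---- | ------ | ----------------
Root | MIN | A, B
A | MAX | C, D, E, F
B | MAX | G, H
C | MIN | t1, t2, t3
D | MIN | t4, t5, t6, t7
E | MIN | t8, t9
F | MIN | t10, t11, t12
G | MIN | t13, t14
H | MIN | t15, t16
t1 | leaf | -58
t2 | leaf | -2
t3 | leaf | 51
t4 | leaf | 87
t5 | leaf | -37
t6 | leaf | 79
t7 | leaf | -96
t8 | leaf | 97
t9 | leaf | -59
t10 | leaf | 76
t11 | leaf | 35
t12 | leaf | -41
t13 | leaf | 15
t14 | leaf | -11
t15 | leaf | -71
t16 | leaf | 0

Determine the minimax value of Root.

C (MIN): min(-58, -2, 51) = -58
D (MIN): min(87, -37, 79, -96) = -96
E (MIN): min(97, -59) = -59
F (MIN): min(76, 35, -41) = -41
A (MAX): max(-58, -96, -59, -41) = -41
G (MIN): min(15, -11) = -11
H (MIN): min(-71, 0) = -71
B (MAX): max(-11, -71) = -11
Root (MIN): min(-41, -11) = -41

-41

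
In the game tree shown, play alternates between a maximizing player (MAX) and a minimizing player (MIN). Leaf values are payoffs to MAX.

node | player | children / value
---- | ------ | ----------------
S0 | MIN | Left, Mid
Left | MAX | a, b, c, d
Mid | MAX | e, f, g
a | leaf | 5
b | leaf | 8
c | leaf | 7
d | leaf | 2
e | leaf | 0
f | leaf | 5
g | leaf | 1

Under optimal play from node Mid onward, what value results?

5

Mid (MAX): max(0, 5, 1) = 5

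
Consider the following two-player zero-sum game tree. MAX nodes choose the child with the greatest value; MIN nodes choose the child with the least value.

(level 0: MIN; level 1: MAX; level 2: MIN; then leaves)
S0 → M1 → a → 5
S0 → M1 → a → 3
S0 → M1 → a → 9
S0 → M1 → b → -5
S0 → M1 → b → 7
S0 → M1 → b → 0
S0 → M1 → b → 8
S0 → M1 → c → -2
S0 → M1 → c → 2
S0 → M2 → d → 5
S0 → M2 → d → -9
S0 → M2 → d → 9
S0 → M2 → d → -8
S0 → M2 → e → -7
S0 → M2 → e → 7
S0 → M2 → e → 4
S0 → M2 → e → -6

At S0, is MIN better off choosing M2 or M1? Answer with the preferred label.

M2

d (MIN): min(5, -9, 9, -8) = -9
e (MIN): min(-7, 7, 4, -6) = -7
M2 (MAX): max(-9, -7) = -7
a (MIN): min(5, 3, 9) = 3
b (MIN): min(-5, 7, 0, 8) = -5
c (MIN): min(-2, 2) = -2
M1 (MAX): max(3, -5, -2) = 3
MIN prefers the lower value; M2=-7, M1=3. M2 is better since -7 < 3.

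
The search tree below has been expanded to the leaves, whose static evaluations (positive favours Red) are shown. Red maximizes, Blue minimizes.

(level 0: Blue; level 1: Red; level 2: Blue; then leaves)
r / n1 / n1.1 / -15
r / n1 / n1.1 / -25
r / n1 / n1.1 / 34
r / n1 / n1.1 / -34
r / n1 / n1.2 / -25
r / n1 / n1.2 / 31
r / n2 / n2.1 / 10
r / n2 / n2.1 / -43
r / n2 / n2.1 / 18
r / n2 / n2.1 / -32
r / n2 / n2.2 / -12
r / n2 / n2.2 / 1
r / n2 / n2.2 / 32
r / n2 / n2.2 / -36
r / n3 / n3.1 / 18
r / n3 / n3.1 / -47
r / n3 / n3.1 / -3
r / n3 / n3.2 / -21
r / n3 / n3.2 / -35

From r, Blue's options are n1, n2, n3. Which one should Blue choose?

n2

n1.1 (Blue): min(-15, -25, 34, -34) = -34
n1.2 (Blue): min(-25, 31) = -25
n1 (Red): max(-34, -25) = -25
n2.1 (Blue): min(10, -43, 18, -32) = -43
n2.2 (Blue): min(-12, 1, 32, -36) = -36
n2 (Red): max(-43, -36) = -36
n3.1 (Blue): min(18, -47, -3) = -47
n3.2 (Blue): min(-21, -35) = -35
n3 (Red): max(-47, -35) = -35
r (Blue): min(-25, -36, -35) = -36
Blue at r wants the lowest of {n1=-25, n2=-36, n3=-35}, so chooses n2.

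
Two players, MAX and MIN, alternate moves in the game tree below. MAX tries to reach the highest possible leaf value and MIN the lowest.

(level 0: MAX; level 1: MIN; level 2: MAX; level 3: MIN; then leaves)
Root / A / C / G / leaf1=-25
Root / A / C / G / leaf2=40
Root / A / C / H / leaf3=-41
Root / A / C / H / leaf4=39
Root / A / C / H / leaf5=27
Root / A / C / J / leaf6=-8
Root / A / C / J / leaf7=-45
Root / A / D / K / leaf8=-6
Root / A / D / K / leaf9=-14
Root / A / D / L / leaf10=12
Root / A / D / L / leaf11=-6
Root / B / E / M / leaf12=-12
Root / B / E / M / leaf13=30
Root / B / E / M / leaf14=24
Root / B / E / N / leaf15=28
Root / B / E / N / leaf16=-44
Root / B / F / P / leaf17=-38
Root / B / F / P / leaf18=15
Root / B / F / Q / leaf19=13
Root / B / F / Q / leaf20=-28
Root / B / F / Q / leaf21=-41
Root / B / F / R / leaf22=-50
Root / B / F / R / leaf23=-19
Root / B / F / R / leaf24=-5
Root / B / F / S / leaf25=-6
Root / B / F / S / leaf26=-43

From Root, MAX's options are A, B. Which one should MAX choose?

G (MIN): min(-25, 40) = -25
H (MIN): min(-41, 39, 27) = -41
J (MIN): min(-8, -45) = -45
C (MAX): max(-25, -41, -45) = -25
K (MIN): min(-6, -14) = -14
L (MIN): min(12, -6) = -6
D (MAX): max(-14, -6) = -6
A (MIN): min(-25, -6) = -25
M (MIN): min(-12, 30, 24) = -12
N (MIN): min(28, -44) = -44
E (MAX): max(-12, -44) = -12
P (MIN): min(-38, 15) = -38
Q (MIN): min(13, -28, -41) = -41
R (MIN): min(-50, -19, -5) = -50
S (MIN): min(-6, -43) = -43
F (MAX): max(-38, -41, -50, -43) = -38
B (MIN): min(-12, -38) = -38
Root (MAX): max(-25, -38) = -25
MAX at Root wants the highest of {A=-25, B=-38}, so chooses A.

A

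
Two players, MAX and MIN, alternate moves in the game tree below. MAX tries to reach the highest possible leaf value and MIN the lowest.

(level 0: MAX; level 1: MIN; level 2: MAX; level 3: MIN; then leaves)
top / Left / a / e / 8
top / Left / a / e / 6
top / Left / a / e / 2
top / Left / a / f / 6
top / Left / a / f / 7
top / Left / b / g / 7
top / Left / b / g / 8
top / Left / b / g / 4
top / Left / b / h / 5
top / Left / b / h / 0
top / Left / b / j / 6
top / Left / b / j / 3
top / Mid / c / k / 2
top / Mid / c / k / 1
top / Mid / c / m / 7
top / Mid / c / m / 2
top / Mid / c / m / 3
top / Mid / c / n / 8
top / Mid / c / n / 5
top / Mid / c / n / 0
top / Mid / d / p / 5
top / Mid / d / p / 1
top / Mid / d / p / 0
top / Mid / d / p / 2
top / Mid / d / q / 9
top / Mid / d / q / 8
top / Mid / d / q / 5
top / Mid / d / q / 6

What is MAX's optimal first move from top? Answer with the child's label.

Left

e (MIN): min(8, 6, 2) = 2
f (MIN): min(6, 7) = 6
a (MAX): max(2, 6) = 6
g (MIN): min(7, 8, 4) = 4
h (MIN): min(5, 0) = 0
j (MIN): min(6, 3) = 3
b (MAX): max(4, 0, 3) = 4
Left (MIN): min(6, 4) = 4
k (MIN): min(2, 1) = 1
m (MIN): min(7, 2, 3) = 2
n (MIN): min(8, 5, 0) = 0
c (MAX): max(1, 2, 0) = 2
p (MIN): min(5, 1, 0, 2) = 0
q (MIN): min(9, 8, 5, 6) = 5
d (MAX): max(0, 5) = 5
Mid (MIN): min(2, 5) = 2
top (MAX): max(4, 2) = 4
MAX at top wants the highest of {Left=4, Mid=2}, so chooses Left.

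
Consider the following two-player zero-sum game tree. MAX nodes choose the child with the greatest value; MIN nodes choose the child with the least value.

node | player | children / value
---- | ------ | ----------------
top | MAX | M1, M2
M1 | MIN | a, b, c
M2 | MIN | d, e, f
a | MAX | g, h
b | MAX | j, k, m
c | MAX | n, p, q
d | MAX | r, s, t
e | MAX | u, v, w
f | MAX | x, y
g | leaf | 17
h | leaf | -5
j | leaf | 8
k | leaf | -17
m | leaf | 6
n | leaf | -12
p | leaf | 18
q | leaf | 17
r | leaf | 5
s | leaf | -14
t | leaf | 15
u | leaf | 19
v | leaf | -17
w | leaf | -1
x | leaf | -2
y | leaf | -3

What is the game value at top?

8

a (MAX): max(17, -5) = 17
b (MAX): max(8, -17, 6) = 8
c (MAX): max(-12, 18, 17) = 18
M1 (MIN): min(17, 8, 18) = 8
d (MAX): max(5, -14, 15) = 15
e (MAX): max(19, -17, -1) = 19
f (MAX): max(-2, -3) = -2
M2 (MIN): min(15, 19, -2) = -2
top (MAX): max(8, -2) = 8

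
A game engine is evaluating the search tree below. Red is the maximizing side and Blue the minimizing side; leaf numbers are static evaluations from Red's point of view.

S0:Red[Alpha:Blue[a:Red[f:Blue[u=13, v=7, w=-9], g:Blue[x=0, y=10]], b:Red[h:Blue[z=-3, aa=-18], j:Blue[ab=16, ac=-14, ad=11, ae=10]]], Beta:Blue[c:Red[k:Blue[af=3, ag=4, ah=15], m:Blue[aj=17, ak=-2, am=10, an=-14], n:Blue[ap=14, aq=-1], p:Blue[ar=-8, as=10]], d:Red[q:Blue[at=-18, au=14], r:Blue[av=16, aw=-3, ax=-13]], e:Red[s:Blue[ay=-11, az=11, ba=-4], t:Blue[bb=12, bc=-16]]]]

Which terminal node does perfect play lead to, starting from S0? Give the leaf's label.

f (Blue): min(13, 7, -9) = -9
g (Blue): min(0, 10) = 0
a (Red): max(-9, 0) = 0
h (Blue): min(-3, -18) = -18
j (Blue): min(16, -14, 11, 10) = -14
b (Red): max(-18, -14) = -14
Alpha (Blue): min(0, -14) = -14
k (Blue): min(3, 4, 15) = 3
m (Blue): min(17, -2, 10, -14) = -14
n (Blue): min(14, -1) = -1
p (Blue): min(-8, 10) = -8
c (Red): max(3, -14, -1, -8) = 3
q (Blue): min(-18, 14) = -18
r (Blue): min(16, -3, -13) = -13
d (Red): max(-18, -13) = -13
s (Blue): min(-11, 11, -4) = -11
t (Blue): min(12, -16) = -16
e (Red): max(-11, -16) = -11
Beta (Blue): min(3, -13, -11) = -13
S0 (Red): max(-14, -13) = -13
At S0, Red picks Beta (highest: -13).
At Beta, Blue picks d (lowest: -13).
At d, Red picks r (highest: -13).
At r, Blue picks ax (lowest: -13).
Terminal value -13.

ax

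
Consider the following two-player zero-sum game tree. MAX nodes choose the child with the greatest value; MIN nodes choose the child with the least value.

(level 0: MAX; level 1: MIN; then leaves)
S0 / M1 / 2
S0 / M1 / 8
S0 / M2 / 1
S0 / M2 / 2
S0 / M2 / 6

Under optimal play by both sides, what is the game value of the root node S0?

M1 (MIN): min(2, 8) = 2
M2 (MIN): min(1, 2, 6) = 1
S0 (MAX): max(2, 1) = 2

2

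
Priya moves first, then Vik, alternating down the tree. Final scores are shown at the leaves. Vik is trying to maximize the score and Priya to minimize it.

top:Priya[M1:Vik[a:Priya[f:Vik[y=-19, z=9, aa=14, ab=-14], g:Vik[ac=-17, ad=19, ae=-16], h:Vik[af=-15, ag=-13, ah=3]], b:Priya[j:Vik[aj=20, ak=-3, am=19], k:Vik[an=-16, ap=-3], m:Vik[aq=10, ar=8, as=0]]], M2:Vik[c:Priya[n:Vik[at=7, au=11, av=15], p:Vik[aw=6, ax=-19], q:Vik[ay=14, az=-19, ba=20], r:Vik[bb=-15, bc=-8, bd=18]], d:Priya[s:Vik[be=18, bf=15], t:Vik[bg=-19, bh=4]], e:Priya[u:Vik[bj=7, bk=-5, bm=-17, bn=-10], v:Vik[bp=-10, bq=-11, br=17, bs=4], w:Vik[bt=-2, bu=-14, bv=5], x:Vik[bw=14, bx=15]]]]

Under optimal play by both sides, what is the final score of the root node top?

3

f (Vik): max(-19, 9, 14, -14) = 14
g (Vik): max(-17, 19, -16) = 19
h (Vik): max(-15, -13, 3) = 3
a (Priya): min(14, 19, 3) = 3
j (Vik): max(20, -3, 19) = 20
k (Vik): max(-16, -3) = -3
m (Vik): max(10, 8, 0) = 10
b (Priya): min(20, -3, 10) = -3
M1 (Vik): max(3, -3) = 3
n (Vik): max(7, 11, 15) = 15
p (Vik): max(6, -19) = 6
q (Vik): max(14, -19, 20) = 20
r (Vik): max(-15, -8, 18) = 18
c (Priya): min(15, 6, 20, 18) = 6
s (Vik): max(18, 15) = 18
t (Vik): max(-19, 4) = 4
d (Priya): min(18, 4) = 4
u (Vik): max(7, -5, -17, -10) = 7
v (Vik): max(-10, -11, 17, 4) = 17
w (Vik): max(-2, -14, 5) = 5
x (Vik): max(14, 15) = 15
e (Priya): min(7, 17, 5, 15) = 5
M2 (Vik): max(6, 4, 5) = 6
top (Priya): min(3, 6) = 3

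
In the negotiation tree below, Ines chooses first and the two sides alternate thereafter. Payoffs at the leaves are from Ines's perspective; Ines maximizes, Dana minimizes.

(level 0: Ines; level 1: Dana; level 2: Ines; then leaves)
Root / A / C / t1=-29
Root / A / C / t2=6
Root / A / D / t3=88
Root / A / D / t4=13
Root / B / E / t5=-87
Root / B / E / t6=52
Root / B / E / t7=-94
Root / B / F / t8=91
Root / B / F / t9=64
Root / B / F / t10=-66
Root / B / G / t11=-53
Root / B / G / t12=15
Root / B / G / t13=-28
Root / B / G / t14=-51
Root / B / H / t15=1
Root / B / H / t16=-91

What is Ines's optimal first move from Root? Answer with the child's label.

C (Ines): max(-29, 6) = 6
D (Ines): max(88, 13) = 88
A (Dana): min(6, 88) = 6
E (Ines): max(-87, 52, -94) = 52
F (Ines): max(91, 64, -66) = 91
G (Ines): max(-53, 15, -28, -51) = 15
H (Ines): max(1, -91) = 1
B (Dana): min(52, 91, 15, 1) = 1
Root (Ines): max(6, 1) = 6
Ines at Root wants the highest of {A=6, B=1}, so chooses A.

A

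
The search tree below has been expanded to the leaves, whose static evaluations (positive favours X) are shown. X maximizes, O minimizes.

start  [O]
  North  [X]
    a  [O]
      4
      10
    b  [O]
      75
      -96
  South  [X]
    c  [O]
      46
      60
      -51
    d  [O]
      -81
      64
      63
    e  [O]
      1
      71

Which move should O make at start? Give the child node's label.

a (O): min(4, 10) = 4
b (O): min(75, -96) = -96
North (X): max(4, -96) = 4
c (O): min(46, 60, -51) = -51
d (O): min(-81, 64, 63) = -81
e (O): min(1, 71) = 1
South (X): max(-51, -81, 1) = 1
start (O): min(4, 1) = 1
O at start wants the lowest of {North=4, South=1}, so chooses South.

South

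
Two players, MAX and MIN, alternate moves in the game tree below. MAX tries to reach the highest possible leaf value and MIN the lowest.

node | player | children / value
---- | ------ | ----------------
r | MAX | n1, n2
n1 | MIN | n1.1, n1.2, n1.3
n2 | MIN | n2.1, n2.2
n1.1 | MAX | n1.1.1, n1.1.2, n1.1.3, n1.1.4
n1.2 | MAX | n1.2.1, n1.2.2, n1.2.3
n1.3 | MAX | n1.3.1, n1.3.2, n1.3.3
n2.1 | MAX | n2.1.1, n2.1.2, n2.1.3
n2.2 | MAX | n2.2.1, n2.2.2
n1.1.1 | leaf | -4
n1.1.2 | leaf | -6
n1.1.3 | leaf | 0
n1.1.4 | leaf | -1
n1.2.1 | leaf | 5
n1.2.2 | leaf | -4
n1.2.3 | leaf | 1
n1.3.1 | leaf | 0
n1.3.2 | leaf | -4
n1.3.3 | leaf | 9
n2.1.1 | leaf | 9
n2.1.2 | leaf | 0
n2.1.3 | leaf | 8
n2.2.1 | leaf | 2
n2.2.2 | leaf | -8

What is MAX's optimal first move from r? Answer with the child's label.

n1.1 (MAX): max(-4, -6, 0, -1) = 0
n1.2 (MAX): max(5, -4, 1) = 5
n1.3 (MAX): max(0, -4, 9) = 9
n1 (MIN): min(0, 5, 9) = 0
n2.1 (MAX): max(9, 0, 8) = 9
n2.2 (MAX): max(2, -8) = 2
n2 (MIN): min(9, 2) = 2
r (MAX): max(0, 2) = 2
MAX at r wants the highest of {n1=0, n2=2}, so chooses n2.

n2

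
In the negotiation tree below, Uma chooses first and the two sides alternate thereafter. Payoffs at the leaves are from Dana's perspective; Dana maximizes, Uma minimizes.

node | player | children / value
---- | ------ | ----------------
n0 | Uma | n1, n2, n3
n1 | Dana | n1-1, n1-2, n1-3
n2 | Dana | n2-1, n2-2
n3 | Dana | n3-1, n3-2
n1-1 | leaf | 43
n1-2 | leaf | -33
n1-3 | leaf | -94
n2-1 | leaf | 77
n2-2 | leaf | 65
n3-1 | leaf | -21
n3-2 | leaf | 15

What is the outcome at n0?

n1 (Dana): max(43, -33, -94) = 43
n2 (Dana): max(77, 65) = 77
n3 (Dana): max(-21, 15) = 15
n0 (Uma): min(43, 77, 15) = 15

15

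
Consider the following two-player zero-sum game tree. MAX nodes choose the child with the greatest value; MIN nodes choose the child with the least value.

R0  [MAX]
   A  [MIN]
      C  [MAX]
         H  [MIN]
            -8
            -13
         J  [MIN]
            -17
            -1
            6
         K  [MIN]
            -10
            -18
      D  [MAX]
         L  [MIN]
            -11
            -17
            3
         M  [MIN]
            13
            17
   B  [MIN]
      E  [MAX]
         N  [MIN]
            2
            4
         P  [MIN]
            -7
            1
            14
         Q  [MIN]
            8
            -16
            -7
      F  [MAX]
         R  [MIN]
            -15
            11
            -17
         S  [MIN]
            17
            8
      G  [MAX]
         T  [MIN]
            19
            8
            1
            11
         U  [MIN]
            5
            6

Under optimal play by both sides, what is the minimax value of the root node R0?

2

H (MIN): min(-8, -13) = -13
J (MIN): min(-17, -1, 6) = -17
K (MIN): min(-10, -18) = -18
C (MAX): max(-13, -17, -18) = -13
L (MIN): min(-11, -17, 3) = -17
M (MIN): min(13, 17) = 13
D (MAX): max(-17, 13) = 13
A (MIN): min(-13, 13) = -13
N (MIN): min(2, 4) = 2
P (MIN): min(-7, 1, 14) = -7
Q (MIN): min(8, -16, -7) = -16
E (MAX): max(2, -7, -16) = 2
R (MIN): min(-15, 11, -17) = -17
S (MIN): min(17, 8) = 8
F (MAX): max(-17, 8) = 8
T (MIN): min(19, 8, 1, 11) = 1
U (MIN): min(5, 6) = 5
G (MAX): max(1, 5) = 5
B (MIN): min(2, 8, 5) = 2
R0 (MAX): max(-13, 2) = 2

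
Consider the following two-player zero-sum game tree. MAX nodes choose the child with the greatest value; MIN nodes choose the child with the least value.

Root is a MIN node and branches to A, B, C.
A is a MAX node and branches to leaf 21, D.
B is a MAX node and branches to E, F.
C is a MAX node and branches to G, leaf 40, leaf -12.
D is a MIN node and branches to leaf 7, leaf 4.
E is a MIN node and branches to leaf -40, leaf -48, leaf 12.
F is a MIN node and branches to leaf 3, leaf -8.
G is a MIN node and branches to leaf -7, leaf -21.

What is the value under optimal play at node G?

-21

G (MIN): min(-7, -21) = -21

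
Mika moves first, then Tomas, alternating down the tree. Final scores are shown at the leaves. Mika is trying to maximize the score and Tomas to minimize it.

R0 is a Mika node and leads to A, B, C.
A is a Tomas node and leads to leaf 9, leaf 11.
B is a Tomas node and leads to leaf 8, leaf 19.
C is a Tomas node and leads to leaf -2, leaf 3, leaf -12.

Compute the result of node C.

-12

C (Tomas): min(-2, 3, -12) = -12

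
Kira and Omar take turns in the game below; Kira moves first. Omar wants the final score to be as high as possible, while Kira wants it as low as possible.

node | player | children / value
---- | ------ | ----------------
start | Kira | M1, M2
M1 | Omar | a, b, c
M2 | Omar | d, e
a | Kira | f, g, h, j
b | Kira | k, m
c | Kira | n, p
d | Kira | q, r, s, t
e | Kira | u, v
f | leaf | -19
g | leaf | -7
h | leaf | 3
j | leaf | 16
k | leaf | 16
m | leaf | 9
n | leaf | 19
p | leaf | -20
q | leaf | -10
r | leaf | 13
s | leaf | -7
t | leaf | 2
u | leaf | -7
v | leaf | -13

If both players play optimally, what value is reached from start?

a (Kira): min(-19, -7, 3, 16) = -19
b (Kira): min(16, 9) = 9
c (Kira): min(19, -20) = -20
M1 (Omar): max(-19, 9, -20) = 9
d (Kira): min(-10, 13, -7, 2) = -10
e (Kira): min(-7, -13) = -13
M2 (Omar): max(-10, -13) = -10
start (Kira): min(9, -10) = -10

-10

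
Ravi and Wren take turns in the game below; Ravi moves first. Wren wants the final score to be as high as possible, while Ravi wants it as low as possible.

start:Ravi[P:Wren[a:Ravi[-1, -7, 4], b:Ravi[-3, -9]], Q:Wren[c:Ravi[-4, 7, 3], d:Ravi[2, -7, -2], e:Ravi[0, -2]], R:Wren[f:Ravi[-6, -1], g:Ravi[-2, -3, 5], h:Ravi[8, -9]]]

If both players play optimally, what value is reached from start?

a (Ravi): min(-1, -7, 4) = -7
b (Ravi): min(-3, -9) = -9
P (Wren): max(-7, -9) = -7
c (Ravi): min(-4, 7, 3) = -4
d (Ravi): min(2, -7, -2) = -7
e (Ravi): min(0, -2) = -2
Q (Wren): max(-4, -7, -2) = -2
f (Ravi): min(-6, -1) = -6
g (Ravi): min(-2, -3, 5) = -3
h (Ravi): min(8, -9) = -9
R (Wren): max(-6, -3, -9) = -3
start (Ravi): min(-7, -2, -3) = -7

-7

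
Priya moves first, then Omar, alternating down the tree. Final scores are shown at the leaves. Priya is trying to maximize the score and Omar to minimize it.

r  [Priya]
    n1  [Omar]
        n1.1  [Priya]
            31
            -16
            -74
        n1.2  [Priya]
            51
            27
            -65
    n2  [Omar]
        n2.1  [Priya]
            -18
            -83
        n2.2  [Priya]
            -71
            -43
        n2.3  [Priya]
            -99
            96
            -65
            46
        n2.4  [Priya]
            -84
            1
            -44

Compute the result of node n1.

31

n1.1 (Priya): max(31, -16, -74) = 31
n1.2 (Priya): max(51, 27, -65) = 51
n1 (Omar): min(31, 51) = 31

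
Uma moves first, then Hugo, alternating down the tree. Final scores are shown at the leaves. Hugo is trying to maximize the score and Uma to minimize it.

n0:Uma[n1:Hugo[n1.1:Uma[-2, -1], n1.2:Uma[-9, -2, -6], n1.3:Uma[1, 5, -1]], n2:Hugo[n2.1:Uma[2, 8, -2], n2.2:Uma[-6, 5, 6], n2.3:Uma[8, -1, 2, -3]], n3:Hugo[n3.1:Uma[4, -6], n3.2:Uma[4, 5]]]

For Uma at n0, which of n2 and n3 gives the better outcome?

n2.1 (Uma): min(2, 8, -2) = -2
n2.2 (Uma): min(-6, 5, 6) = -6
n2.3 (Uma): min(8, -1, 2, -3) = -3
n2 (Hugo): max(-2, -6, -3) = -2
n3.1 (Uma): min(4, -6) = -6
n3.2 (Uma): min(4, 5) = 4
n3 (Hugo): max(-6, 4) = 4
Uma prefers the lower value; n2=-2, n3=4. n2 is better since -2 < 4.

n2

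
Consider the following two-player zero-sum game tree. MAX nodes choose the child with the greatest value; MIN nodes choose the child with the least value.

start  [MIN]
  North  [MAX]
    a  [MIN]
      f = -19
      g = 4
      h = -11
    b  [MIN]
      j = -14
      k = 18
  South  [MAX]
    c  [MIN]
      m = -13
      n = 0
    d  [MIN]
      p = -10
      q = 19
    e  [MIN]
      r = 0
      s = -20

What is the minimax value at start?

-14

a (MIN): min(-19, 4, -11) = -19
b (MIN): min(-14, 18) = -14
North (MAX): max(-19, -14) = -14
c (MIN): min(-13, 0) = -13
d (MIN): min(-10, 19) = -10
e (MIN): min(0, -20) = -20
South (MAX): max(-13, -10, -20) = -10
start (MIN): min(-14, -10) = -14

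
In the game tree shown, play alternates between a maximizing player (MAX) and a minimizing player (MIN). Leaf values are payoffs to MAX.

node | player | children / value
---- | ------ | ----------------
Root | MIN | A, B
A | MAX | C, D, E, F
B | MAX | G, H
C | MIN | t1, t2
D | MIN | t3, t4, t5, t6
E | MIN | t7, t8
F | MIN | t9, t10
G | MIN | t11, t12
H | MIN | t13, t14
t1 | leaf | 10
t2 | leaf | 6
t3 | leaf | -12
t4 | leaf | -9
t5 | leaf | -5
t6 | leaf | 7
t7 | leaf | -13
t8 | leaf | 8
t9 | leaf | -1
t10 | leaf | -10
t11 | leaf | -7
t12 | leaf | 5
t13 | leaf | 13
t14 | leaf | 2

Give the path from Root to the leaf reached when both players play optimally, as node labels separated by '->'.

C (MIN): min(10, 6) = 6
D (MIN): min(-12, -9, -5, 7) = -12
E (MIN): min(-13, 8) = -13
F (MIN): min(-1, -10) = -10
A (MAX): max(6, -12, -13, -10) = 6
G (MIN): min(-7, 5) = -7
H (MIN): min(13, 2) = 2
B (MAX): max(-7, 2) = 2
Root (MIN): min(6, 2) = 2
At Root, MIN picks B (lowest: 2).
At B, MAX picks H (highest: 2).
At H, MIN picks t14 (lowest: 2).
Terminal value 2.

Root -> B -> H -> t14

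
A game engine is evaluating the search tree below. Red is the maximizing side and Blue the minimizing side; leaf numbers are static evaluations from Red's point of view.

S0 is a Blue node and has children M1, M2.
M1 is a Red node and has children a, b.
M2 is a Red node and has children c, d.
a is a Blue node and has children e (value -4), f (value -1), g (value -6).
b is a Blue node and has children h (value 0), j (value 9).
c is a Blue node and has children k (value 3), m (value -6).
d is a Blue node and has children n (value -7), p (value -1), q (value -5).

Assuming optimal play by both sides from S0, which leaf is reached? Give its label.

a (Blue): min(-4, -1, -6) = -6
b (Blue): min(0, 9) = 0
M1 (Red): max(-6, 0) = 0
c (Blue): min(3, -6) = -6
d (Blue): min(-7, -1, -5) = -7
M2 (Red): max(-6, -7) = -6
S0 (Blue): min(0, -6) = -6
At S0, Blue picks M2 (lowest: -6).
At M2, Red picks c (highest: -6).
At c, Blue picks m (lowest: -6).
Terminal value -6.

m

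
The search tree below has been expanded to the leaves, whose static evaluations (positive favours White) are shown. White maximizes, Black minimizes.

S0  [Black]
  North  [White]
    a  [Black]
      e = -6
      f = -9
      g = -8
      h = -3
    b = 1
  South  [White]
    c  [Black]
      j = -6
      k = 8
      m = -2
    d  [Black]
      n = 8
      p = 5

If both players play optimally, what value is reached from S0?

a (Black): min(-6, -9, -8, -3) = -9
North (White): max(-9, 1) = 1
c (Black): min(-6, 8, -2) = -6
d (Black): min(8, 5) = 5
South (White): max(-6, 5) = 5
S0 (Black): min(1, 5) = 1

1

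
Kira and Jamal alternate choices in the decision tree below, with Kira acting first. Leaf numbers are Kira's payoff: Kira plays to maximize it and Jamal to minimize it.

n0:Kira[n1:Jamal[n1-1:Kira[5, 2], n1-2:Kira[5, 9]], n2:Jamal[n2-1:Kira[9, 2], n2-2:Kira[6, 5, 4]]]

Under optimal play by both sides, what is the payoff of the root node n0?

n1-1 (Kira): max(5, 2) = 5
n1-2 (Kira): max(5, 9) = 9
n1 (Jamal): min(5, 9) = 5
n2-1 (Kira): max(9, 2) = 9
n2-2 (Kira): max(6, 5, 4) = 6
n2 (Jamal): min(9, 6) = 6
n0 (Kira): max(5, 6) = 6

6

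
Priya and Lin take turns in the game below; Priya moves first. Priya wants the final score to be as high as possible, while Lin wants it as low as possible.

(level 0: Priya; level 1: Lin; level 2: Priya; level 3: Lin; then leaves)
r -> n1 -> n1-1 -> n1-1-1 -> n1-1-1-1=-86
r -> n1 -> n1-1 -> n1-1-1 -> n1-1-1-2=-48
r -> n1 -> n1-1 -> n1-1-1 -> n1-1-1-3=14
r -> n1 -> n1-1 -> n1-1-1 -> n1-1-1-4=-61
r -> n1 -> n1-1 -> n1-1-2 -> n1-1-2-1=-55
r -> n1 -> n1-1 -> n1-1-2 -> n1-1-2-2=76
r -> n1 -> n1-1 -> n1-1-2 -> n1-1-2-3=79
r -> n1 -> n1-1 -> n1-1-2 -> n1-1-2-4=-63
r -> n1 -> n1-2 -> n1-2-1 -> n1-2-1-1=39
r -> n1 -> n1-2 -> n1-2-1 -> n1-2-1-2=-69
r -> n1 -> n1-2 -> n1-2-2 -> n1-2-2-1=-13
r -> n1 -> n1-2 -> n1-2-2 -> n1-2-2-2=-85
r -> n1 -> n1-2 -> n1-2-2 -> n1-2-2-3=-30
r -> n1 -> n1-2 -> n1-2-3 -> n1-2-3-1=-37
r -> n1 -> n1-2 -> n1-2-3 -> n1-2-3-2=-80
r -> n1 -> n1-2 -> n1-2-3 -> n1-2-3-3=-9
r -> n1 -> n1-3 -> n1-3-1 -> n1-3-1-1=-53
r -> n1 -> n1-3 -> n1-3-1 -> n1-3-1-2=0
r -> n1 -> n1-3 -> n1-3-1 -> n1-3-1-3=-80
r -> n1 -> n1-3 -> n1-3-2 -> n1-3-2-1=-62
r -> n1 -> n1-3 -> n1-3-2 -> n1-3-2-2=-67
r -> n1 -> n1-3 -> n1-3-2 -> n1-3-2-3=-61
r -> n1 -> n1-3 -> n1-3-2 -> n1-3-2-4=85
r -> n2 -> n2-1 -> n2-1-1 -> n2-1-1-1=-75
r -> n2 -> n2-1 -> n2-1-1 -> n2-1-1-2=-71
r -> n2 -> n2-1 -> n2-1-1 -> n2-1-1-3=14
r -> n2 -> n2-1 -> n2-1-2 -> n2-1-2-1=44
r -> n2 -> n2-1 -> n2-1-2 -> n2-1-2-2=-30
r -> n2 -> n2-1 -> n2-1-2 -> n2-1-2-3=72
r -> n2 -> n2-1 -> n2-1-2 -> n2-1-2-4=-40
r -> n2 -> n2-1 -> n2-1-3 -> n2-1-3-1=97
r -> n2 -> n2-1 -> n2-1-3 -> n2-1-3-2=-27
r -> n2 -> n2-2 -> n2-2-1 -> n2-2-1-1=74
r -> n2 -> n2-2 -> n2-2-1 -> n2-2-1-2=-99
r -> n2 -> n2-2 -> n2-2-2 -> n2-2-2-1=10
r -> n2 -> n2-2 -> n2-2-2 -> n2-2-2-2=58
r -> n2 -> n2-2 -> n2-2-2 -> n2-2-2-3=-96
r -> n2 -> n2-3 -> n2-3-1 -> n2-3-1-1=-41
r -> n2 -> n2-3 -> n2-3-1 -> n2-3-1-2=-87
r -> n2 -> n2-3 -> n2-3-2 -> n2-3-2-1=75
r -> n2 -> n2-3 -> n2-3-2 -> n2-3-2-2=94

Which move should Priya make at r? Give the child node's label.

n1

n1-1-1 (Lin): min(-86, -48, 14, -61) = -86
n1-1-2 (Lin): min(-55, 76, 79, -63) = -63
n1-1 (Priya): max(-86, -63) = -63
n1-2-1 (Lin): min(39, -69) = -69
n1-2-2 (Lin): min(-13, -85, -30) = -85
n1-2-3 (Lin): min(-37, -80, -9) = -80
n1-2 (Priya): max(-69, -85, -80) = -69
n1-3-1 (Lin): min(-53, 0, -80) = -80
n1-3-2 (Lin): min(-62, -67, -61, 85) = -67
n1-3 (Priya): max(-80, -67) = -67
n1 (Lin): min(-63, -69, -67) = -69
n2-1-1 (Lin): min(-75, -71, 14) = -75
n2-1-2 (Lin): min(44, -30, 72, -40) = -40
n2-1-3 (Lin): min(97, -27) = -27
n2-1 (Priya): max(-75, -40, -27) = -27
n2-2-1 (Lin): min(74, -99) = -99
n2-2-2 (Lin): min(10, 58, -96) = -96
n2-2 (Priya): max(-99, -96) = -96
n2-3-1 (Lin): min(-41, -87) = -87
n2-3-2 (Lin): min(75, 94) = 75
n2-3 (Priya): max(-87, 75) = 75
n2 (Lin): min(-27, -96, 75) = -96
r (Priya): max(-69, -96) = -69
Priya at r wants the highest of {n1=-69, n2=-96}, so chooses n1.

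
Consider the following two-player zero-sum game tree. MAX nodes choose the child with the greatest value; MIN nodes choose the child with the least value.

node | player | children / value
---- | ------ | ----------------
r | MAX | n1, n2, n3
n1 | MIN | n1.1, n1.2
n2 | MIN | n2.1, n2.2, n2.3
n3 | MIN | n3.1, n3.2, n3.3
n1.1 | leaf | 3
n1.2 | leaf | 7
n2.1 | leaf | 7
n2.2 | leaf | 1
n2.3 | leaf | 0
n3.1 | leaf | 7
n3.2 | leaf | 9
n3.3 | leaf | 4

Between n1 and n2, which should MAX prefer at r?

n1

n1 (MIN): min(3, 7) = 3
n2 (MIN): min(7, 1, 0) = 0
MAX prefers the higher value; n1=3, n2=0. n1 is better since 3 > 0.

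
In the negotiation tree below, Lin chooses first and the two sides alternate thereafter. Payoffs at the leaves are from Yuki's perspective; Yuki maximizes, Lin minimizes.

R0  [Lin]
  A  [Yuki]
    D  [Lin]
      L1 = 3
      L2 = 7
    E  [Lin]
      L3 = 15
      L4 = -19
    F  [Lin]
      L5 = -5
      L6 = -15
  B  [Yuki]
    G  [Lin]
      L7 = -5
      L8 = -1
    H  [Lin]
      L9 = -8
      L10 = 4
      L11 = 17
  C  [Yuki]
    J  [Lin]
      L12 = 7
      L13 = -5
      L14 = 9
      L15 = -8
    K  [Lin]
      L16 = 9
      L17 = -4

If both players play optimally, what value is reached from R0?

D (Lin): min(3, 7) = 3
E (Lin): min(15, -19) = -19
F (Lin): min(-5, -15) = -15
A (Yuki): max(3, -19, -15) = 3
G (Lin): min(-5, -1) = -5
H (Lin): min(-8, 4, 17) = -8
B (Yuki): max(-5, -8) = -5
J (Lin): min(7, -5, 9, -8) = -8
K (Lin): min(9, -4) = -4
C (Yuki): max(-8, -4) = -4
R0 (Lin): min(3, -5, -4) = -5

-5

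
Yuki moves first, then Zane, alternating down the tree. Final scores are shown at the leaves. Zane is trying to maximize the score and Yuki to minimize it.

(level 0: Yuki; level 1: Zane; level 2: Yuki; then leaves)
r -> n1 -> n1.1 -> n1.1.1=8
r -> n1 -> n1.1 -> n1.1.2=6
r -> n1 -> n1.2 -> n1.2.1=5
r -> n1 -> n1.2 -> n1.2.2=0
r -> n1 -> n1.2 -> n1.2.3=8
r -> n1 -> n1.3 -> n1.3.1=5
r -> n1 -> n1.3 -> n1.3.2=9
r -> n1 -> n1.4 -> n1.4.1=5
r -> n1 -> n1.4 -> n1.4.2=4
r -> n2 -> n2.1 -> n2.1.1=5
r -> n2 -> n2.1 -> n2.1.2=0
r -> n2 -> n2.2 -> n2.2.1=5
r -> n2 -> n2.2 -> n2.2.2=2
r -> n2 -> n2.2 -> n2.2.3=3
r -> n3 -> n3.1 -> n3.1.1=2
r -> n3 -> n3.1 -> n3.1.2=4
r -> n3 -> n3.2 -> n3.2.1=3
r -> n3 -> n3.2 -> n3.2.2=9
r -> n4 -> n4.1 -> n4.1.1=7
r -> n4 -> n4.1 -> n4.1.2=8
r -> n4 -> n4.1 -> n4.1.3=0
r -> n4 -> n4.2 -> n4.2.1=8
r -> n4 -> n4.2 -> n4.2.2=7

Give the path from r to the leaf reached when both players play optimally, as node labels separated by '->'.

r -> n2 -> n2.2 -> n2.2.2

n1.1 (Yuki): min(8, 6) = 6
n1.2 (Yuki): min(5, 0, 8) = 0
n1.3 (Yuki): min(5, 9) = 5
n1.4 (Yuki): min(5, 4) = 4
n1 (Zane): max(6, 0, 5, 4) = 6
n2.1 (Yuki): min(5, 0) = 0
n2.2 (Yuki): min(5, 2, 3) = 2
n2 (Zane): max(0, 2) = 2
n3.1 (Yuki): min(2, 4) = 2
n3.2 (Yuki): min(3, 9) = 3
n3 (Zane): max(2, 3) = 3
n4.1 (Yuki): min(7, 8, 0) = 0
n4.2 (Yuki): min(8, 7) = 7
n4 (Zane): max(0, 7) = 7
r (Yuki): min(6, 2, 3, 7) = 2
At r, Yuki picks n2 (lowest: 2).
At n2, Zane picks n2.2 (highest: 2).
At n2.2, Yuki picks n2.2.2 (lowest: 2).
Terminal value 2.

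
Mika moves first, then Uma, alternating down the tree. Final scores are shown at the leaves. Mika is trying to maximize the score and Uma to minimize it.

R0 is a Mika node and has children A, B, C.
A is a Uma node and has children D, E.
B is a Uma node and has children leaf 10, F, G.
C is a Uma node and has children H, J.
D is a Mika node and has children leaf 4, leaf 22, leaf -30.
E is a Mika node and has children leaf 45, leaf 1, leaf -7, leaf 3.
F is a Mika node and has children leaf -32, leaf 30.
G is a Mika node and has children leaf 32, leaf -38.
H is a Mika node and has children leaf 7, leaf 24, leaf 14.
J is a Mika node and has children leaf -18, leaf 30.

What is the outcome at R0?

D (Mika): max(4, 22, -30) = 22
E (Mika): max(45, 1, -7, 3) = 45
A (Uma): min(22, 45) = 22
F (Mika): max(-32, 30) = 30
G (Mika): max(32, -38) = 32
B (Uma): min(10, 30, 32) = 10
H (Mika): max(7, 24, 14) = 24
J (Mika): max(-18, 30) = 30
C (Uma): min(24, 30) = 24
R0 (Mika): max(22, 10, 24) = 24

24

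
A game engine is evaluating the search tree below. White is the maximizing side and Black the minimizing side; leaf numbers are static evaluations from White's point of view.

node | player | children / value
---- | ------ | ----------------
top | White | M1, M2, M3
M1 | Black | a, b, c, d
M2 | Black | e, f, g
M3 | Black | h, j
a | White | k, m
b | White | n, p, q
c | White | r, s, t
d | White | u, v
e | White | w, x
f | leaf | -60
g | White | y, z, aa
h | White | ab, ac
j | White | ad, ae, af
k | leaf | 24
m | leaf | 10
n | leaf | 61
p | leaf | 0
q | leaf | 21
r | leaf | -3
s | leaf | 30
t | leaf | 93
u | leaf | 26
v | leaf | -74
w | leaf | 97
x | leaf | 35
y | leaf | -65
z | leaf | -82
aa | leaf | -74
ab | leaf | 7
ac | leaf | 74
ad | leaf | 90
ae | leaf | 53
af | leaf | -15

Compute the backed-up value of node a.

24

a (White): max(24, 10) = 24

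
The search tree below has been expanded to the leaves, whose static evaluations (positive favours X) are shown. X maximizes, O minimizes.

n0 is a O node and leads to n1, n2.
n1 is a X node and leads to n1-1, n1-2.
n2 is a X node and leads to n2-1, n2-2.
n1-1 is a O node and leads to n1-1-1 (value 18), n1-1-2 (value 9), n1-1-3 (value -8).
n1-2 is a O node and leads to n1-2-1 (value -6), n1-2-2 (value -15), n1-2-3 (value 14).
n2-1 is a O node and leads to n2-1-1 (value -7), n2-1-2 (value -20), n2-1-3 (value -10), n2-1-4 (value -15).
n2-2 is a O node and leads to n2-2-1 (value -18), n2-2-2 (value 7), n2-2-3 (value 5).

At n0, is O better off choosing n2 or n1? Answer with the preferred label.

n2

n2-1 (O): min(-7, -20, -10, -15) = -20
n2-2 (O): min(-18, 7, 5) = -18
n2 (X): max(-20, -18) = -18
n1-1 (O): min(18, 9, -8) = -8
n1-2 (O): min(-6, -15, 14) = -15
n1 (X): max(-8, -15) = -8
O prefers the lower value; n2=-18, n1=-8. n2 is better since -18 < -8.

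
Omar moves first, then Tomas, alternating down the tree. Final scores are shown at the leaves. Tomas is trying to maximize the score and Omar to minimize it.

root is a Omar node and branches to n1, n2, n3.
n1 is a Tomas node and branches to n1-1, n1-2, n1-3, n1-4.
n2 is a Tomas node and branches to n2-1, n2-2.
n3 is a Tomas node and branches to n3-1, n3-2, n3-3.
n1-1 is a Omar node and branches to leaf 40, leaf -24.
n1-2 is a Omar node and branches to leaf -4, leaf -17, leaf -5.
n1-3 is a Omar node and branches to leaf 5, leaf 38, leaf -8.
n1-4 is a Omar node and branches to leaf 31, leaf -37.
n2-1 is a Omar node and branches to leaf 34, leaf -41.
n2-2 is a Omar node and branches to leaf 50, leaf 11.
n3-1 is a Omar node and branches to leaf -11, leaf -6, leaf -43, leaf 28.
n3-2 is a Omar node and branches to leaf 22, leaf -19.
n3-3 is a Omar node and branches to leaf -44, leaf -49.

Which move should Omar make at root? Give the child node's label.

n3

n1-1 (Omar): min(40, -24) = -24
n1-2 (Omar): min(-4, -17, -5) = -17
n1-3 (Omar): min(5, 38, -8) = -8
n1-4 (Omar): min(31, -37) = -37
n1 (Tomas): max(-24, -17, -8, -37) = -8
n2-1 (Omar): min(34, -41) = -41
n2-2 (Omar): min(50, 11) = 11
n2 (Tomas): max(-41, 11) = 11
n3-1 (Omar): min(-11, -6, -43, 28) = -43
n3-2 (Omar): min(22, -19) = -19
n3-3 (Omar): min(-44, -49) = -49
n3 (Tomas): max(-43, -19, -49) = -19
root (Omar): min(-8, 11, -19) = -19
Omar at root wants the lowest of {n1=-8, n2=11, n3=-19}, so chooses n3.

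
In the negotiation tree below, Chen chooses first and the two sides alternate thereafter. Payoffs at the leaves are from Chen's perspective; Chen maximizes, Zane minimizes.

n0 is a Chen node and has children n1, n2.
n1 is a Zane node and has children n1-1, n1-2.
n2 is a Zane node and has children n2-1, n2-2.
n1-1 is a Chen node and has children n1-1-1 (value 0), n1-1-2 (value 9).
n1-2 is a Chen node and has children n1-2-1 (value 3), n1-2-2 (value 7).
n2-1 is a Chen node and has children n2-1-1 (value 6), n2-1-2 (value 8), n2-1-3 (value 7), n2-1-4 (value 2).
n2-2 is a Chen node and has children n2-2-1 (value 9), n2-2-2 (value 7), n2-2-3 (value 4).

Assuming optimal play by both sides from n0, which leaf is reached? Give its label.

n2-1-2

n1-1 (Chen): max(0, 9) = 9
n1-2 (Chen): max(3, 7) = 7
n1 (Zane): min(9, 7) = 7
n2-1 (Chen): max(6, 8, 7, 2) = 8
n2-2 (Chen): max(9, 7, 4) = 9
n2 (Zane): min(8, 9) = 8
n0 (Chen): max(7, 8) = 8
At n0, Chen picks n2 (highest: 8).
At n2, Zane picks n2-1 (lowest: 8).
At n2-1, Chen picks n2-1-2 (highest: 8).
Terminal value 8.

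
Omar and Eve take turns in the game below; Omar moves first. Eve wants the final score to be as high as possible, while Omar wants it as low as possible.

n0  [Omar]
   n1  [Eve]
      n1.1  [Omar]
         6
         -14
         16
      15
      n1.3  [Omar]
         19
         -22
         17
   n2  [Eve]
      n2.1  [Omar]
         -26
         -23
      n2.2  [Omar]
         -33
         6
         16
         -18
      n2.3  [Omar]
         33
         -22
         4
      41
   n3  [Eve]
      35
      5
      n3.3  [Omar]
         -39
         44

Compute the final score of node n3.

35

n3.3 (Omar): min(-39, 44) = -39
n3 (Eve): max(35, 5, -39) = 35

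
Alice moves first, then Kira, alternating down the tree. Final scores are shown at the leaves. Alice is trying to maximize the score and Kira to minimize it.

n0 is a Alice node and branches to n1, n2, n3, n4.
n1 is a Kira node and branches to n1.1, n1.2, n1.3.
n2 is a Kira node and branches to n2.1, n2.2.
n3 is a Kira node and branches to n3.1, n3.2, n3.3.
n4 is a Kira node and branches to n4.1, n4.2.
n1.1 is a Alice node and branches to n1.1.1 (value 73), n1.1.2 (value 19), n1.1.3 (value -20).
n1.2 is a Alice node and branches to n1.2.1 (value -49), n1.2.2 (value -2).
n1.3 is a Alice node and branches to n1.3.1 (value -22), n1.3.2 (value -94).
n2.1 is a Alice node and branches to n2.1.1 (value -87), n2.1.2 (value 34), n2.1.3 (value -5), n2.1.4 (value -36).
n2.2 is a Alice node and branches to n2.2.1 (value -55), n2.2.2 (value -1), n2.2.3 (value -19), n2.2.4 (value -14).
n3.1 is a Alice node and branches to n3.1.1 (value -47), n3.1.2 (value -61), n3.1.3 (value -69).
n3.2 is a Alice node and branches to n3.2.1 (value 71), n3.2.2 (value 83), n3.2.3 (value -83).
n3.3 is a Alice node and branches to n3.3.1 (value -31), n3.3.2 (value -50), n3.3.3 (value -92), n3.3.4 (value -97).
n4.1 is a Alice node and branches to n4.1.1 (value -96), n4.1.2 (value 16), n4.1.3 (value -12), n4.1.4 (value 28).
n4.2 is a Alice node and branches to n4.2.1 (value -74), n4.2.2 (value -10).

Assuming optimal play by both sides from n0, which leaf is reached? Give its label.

n2.2.2

n1.1 (Alice): max(73, 19, -20) = 73
n1.2 (Alice): max(-49, -2) = -2
n1.3 (Alice): max(-22, -94) = -22
n1 (Kira): min(73, -2, -22) = -22
n2.1 (Alice): max(-87, 34, -5, -36) = 34
n2.2 (Alice): max(-55, -1, -19, -14) = -1
n2 (Kira): min(34, -1) = -1
n3.1 (Alice): max(-47, -61, -69) = -47
n3.2 (Alice): max(71, 83, -83) = 83
n3.3 (Alice): max(-31, -50, -92, -97) = -31
n3 (Kira): min(-47, 83, -31) = -47
n4.1 (Alice): max(-96, 16, -12, 28) = 28
n4.2 (Alice): max(-74, -10) = -10
n4 (Kira): min(28, -10) = -10
n0 (Alice): max(-22, -1, -47, -10) = -1
At n0, Alice picks n2 (highest: -1).
At n2, Kira picks n2.2 (lowest: -1).
At n2.2, Alice picks n2.2.2 (highest: -1).
Terminal value -1.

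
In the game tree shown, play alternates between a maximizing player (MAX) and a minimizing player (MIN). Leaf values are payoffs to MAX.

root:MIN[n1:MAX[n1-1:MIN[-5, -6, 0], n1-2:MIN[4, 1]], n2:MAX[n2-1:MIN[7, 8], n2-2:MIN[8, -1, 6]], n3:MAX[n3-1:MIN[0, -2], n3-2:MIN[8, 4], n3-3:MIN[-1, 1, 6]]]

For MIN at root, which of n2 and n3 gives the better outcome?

n2-1 (MIN): min(7, 8) = 7
n2-2 (MIN): min(8, -1, 6) = -1
n2 (MAX): max(7, -1) = 7
n3-1 (MIN): min(0, -2) = -2
n3-2 (MIN): min(8, 4) = 4
n3-3 (MIN): min(-1, 1, 6) = -1
n3 (MAX): max(-2, 4, -1) = 4
MIN prefers the lower value; n2=7, n3=4. n3 is better since 4 < 7.

n3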